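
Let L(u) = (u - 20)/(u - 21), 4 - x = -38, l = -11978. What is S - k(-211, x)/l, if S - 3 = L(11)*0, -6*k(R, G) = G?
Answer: 35927/11978 ≈ 2.9994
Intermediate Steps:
x = 42 (x = 4 - 1*(-38) = 4 + 38 = 42)
k(R, G) = -G/6
L(u) = (-20 + u)/(-21 + u)
S = 3 (S = 3 + ((-20 + 11)/(-21 + 11))*0 = 3 + (-9/(-10))*0 = 3 - 1/10*(-9)*0 = 3 + (9/10)*0 = 3 + 0 = 3)
S - k(-211, x)/l = 3 - (-1/6*42)/(-11978) = 3 - (-7)*(-1)/11978 = 3 - 1*7/11978 = 3 - 7/11978 = 35927/11978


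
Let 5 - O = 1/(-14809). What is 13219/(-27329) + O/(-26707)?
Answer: -5230190490031/10808727804827 ≈ -0.48389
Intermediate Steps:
O = 74046/14809 (O = 5 - 1/(-14809) = 5 - 1*(-1/14809) = 5 + 1/14809 = 74046/14809 ≈ 5.0001)
13219/(-27329) + O/(-26707) = 13219/(-27329) + (74046/14809)/(-26707) = 13219*(-1/27329) + (74046/14809)*(-1/26707) = -13219/27329 - 74046/395503963 = -5230190490031/10808727804827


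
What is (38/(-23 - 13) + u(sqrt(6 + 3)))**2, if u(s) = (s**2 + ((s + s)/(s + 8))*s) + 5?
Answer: 8334769/39204 ≈ 212.60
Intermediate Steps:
u(s) = 5 + s**2 + 2*s**2/(8 + s) (u(s) = (s**2 + ((2*s)/(8 + s))*s) + 5 = (s**2 + (2*s/(8 + s))*s) + 5 = (s**2 + 2*s**2/(8 + s)) + 5 = 5 + s**2 + 2*s**2/(8 + s))
(38/(-23 - 13) + u(sqrt(6 + 3)))**2 = (38/(-23 - 13) + (40 + (sqrt(6 + 3))**3 + 5*sqrt(6 + 3) + 10*(sqrt(6 + 3))**2)/(8 + sqrt(6 + 3)))**2 = (38/(-36) + (40 + (sqrt(9))**3 + 5*sqrt(9) + 10*(sqrt(9))**2)/(8 + sqrt(9)))**2 = (38*(-1/36) + (40 + 3**3 + 5*3 + 10*3**2)/(8 + 3))**2 = (-19/18 + (40 + 27 + 15 + 10*9)/11)**2 = (-19/18 + (40 + 27 + 15 + 90)/11)**2 = (-19/18 + (1/11)*172)**2 = (-19/18 + 172/11)**2 = (2887/198)**2 = 8334769/39204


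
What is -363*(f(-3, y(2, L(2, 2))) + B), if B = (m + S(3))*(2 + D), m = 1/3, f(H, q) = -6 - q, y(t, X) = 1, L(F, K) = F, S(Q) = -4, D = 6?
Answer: 13189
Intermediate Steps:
m = ⅓ ≈ 0.33333
B = -88/3 (B = (⅓ - 4)*(2 + 6) = -11/3*8 = -88/3 ≈ -29.333)
-363*(f(-3, y(2, L(2, 2))) + B) = -363*((-6 - 1*1) - 88/3) = -363*((-6 - 1) - 88/3) = -363*(-7 - 88/3) = -363*(-109/3) = 13189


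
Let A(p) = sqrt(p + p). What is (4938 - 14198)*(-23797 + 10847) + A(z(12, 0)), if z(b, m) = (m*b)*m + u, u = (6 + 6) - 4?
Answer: 119917004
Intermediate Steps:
u = 8 (u = 12 - 4 = 8)
z(b, m) = 8 + b*m**2 (z(b, m) = (m*b)*m + 8 = (b*m)*m + 8 = b*m**2 + 8 = 8 + b*m**2)
A(p) = sqrt(2)*sqrt(p) (A(p) = sqrt(2*p) = sqrt(2)*sqrt(p))
(4938 - 14198)*(-23797 + 10847) + A(z(12, 0)) = (4938 - 14198)*(-23797 + 10847) + sqrt(2)*sqrt(8 + 12*0**2) = -9260*(-12950) + sqrt(2)*sqrt(8 + 12*0) = 119917000 + sqrt(2)*sqrt(8 + 0) = 119917000 + sqrt(2)*sqrt(8) = 119917000 + sqrt(2)*(2*sqrt(2)) = 119917000 + 4 = 119917004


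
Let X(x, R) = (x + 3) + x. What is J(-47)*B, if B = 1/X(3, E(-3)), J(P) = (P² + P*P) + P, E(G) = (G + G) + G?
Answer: 1457/3 ≈ 485.67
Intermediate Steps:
E(G) = 3*G (E(G) = 2*G + G = 3*G)
X(x, R) = 3 + 2*x (X(x, R) = (3 + x) + x = 3 + 2*x)
J(P) = P + 2*P² (J(P) = (P² + P²) + P = 2*P² + P = P + 2*P²)
B = ⅑ (B = 1/(3 + 2*3) = 1/(3 + 6) = 1/9 = ⅑ ≈ 0.11111)
J(-47)*B = -47*(1 + 2*(-47))*(⅑) = -47*(1 - 94)*(⅑) = -47*(-93)*(⅑) = 4371*(⅑) = 1457/3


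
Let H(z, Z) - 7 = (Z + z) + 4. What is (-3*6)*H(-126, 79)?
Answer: 648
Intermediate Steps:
H(z, Z) = 11 + Z + z (H(z, Z) = 7 + ((Z + z) + 4) = 7 + (4 + Z + z) = 11 + Z + z)
(-3*6)*H(-126, 79) = (-3*6)*(11 + 79 - 126) = -18*(-36) = 648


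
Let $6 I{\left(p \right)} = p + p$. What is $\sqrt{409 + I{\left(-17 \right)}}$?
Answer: $\frac{11 \sqrt{30}}{3} \approx 20.083$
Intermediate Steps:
$I{\left(p \right)} = \frac{p}{3}$ ($I{\left(p \right)} = \frac{p + p}{6} = \frac{2 p}{6} = \frac{p}{3}$)
$\sqrt{409 + I{\left(-17 \right)}} = \sqrt{409 + \frac{1}{3} \left(-17\right)} = \sqrt{409 - \frac{17}{3}} = \sqrt{\frac{1210}{3}} = \frac{11 \sqrt{30}}{3}$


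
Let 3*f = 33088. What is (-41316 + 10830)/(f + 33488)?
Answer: -45729/66776 ≈ -0.68481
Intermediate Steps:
f = 33088/3 (f = (1/3)*33088 = 33088/3 ≈ 11029.)
(-41316 + 10830)/(f + 33488) = (-41316 + 10830)/(33088/3 + 33488) = -30486/133552/3 = -30486*3/133552 = -45729/66776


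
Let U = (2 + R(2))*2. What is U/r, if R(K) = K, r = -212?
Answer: -2/53 ≈ -0.037736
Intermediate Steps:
U = 8 (U = (2 + 2)*2 = 4*2 = 8)
U/r = 8/(-212) = -1/212*8 = -2/53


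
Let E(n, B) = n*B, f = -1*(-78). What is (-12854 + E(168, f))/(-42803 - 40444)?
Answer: -250/83247 ≈ -0.0030031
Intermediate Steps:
f = 78
E(n, B) = B*n
(-12854 + E(168, f))/(-42803 - 40444) = (-12854 + 78*168)/(-42803 - 40444) = (-12854 + 13104)/(-83247) = 250*(-1/83247) = -250/83247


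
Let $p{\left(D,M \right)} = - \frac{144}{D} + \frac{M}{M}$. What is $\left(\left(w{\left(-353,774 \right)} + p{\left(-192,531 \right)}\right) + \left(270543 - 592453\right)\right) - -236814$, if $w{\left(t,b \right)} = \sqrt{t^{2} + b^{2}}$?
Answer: $- \frac{340377}{4} + \sqrt{723685} \approx -84244.0$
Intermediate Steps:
$p{\left(D,M \right)} = 1 - \frac{144}{D}$ ($p{\left(D,M \right)} = - \frac{144}{D} + 1 = 1 - \frac{144}{D}$)
$w{\left(t,b \right)} = \sqrt{b^{2} + t^{2}}$
$\left(\left(w{\left(-353,774 \right)} + p{\left(-192,531 \right)}\right) + \left(270543 - 592453\right)\right) - -236814 = \left(\left(\sqrt{774^{2} + \left(-353\right)^{2}} + \frac{-144 - 192}{-192}\right) + \left(270543 - 592453\right)\right) - -236814 = \left(\left(\sqrt{599076 + 124609} - - \frac{7}{4}\right) - 321910\right) + 236814 = \left(\left(\sqrt{723685} + \frac{7}{4}\right) - 321910\right) + 236814 = \left(\left(\frac{7}{4} + \sqrt{723685}\right) - 321910\right) + 236814 = \left(- \frac{1287633}{4} + \sqrt{723685}\right) + 236814 = - \frac{340377}{4} + \sqrt{723685}$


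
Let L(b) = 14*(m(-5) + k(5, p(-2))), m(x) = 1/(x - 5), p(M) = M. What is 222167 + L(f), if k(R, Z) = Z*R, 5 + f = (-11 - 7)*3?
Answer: 1110128/5 ≈ 2.2203e+5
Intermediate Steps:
f = -59 (f = -5 + (-11 - 7)*3 = -5 - 18*3 = -5 - 54 = -59)
k(R, Z) = R*Z
m(x) = 1/(-5 + x)
L(b) = -707/5 (L(b) = 14*(1/(-5 - 5) + 5*(-2)) = 14*(1/(-10) - 10) = 14*(-1/10 - 10) = 14*(-101/10) = -707/5)
222167 + L(f) = 222167 - 707/5 = 1110128/5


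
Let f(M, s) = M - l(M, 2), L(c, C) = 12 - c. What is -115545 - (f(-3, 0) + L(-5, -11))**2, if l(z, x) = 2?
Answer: -115689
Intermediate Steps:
f(M, s) = -2 + M (f(M, s) = M - 1*2 = M - 2 = -2 + M)
-115545 - (f(-3, 0) + L(-5, -11))**2 = -115545 - ((-2 - 3) + (12 - 1*(-5)))**2 = -115545 - (-5 + (12 + 5))**2 = -115545 - (-5 + 17)**2 = -115545 - 1*12**2 = -115545 - 1*144 = -115545 - 144 = -115689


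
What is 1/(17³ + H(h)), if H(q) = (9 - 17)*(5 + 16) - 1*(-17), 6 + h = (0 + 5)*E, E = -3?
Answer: 1/4762 ≈ 0.00021000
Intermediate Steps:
h = -21 (h = -6 + (0 + 5)*(-3) = -6 + 5*(-3) = -6 - 15 = -21)
H(q) = -151 (H(q) = -8*21 + 17 = -168 + 17 = -151)
1/(17³ + H(h)) = 1/(17³ - 151) = 1/(4913 - 151) = 1/4762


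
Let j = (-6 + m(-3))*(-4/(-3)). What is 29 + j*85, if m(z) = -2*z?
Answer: 29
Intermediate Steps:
j = 0 (j = (-6 - 2*(-3))*(-4/(-3)) = (-6 + 6)*(-4*(-1/3)) = 0*(4/3) = 0)
29 + j*85 = 29 + 0*85 = 29 + 0 = 29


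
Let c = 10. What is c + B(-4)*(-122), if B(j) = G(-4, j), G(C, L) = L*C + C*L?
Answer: -3894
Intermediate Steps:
G(C, L) = 2*C*L (G(C, L) = C*L + C*L = 2*C*L)
B(j) = -8*j (B(j) = 2*(-4)*j = -8*j)
c + B(-4)*(-122) = 10 - 8*(-4)*(-122) = 10 + 32*(-122) = 10 - 3904 = -3894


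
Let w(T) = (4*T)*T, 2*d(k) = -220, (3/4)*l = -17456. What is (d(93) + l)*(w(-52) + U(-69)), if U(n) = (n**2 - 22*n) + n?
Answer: -1194442004/3 ≈ -3.9815e+8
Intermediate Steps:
l = -69824/3 (l = (4/3)*(-17456) = -69824/3 ≈ -23275.)
d(k) = -110 (d(k) = (1/2)*(-220) = -110)
U(n) = n**2 - 21*n
w(T) = 4*T**2
(d(93) + l)*(w(-52) + U(-69)) = (-110 - 69824/3)*(4*(-52)**2 - 69*(-21 - 69)) = -70154*(4*2704 - 69*(-90))/3 = -70154*(10816 + 6210)/3 = -70154/3*17026 = -1194442004/3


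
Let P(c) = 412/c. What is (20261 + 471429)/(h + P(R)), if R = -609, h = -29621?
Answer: -299439210/18039601 ≈ -16.599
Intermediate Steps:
(20261 + 471429)/(h + P(R)) = (20261 + 471429)/(-29621 + 412/(-609)) = 491690/(-29621 + 412*(-1/609)) = 491690/(-29621 - 412/609) = 491690/(-18039601/609) = 491690*(-609/18039601) = -299439210/18039601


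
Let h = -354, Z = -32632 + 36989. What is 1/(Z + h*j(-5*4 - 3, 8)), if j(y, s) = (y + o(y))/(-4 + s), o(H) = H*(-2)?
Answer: 2/4643 ≈ 0.00043076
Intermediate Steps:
o(H) = -2*H
j(y, s) = -y/(-4 + s) (j(y, s) = (y - 2*y)/(-4 + s) = (-y)/(-4 + s) = -y/(-4 + s))
Z = 4357
1/(Z + h*j(-5*4 - 3, 8)) = 1/(4357 - (-354)*(-5*4 - 3)/(-4 + 8)) = 1/(4357 - (-354)*(-20 - 3)/4) = 1/(4357 - (-354)*(-23)/4) = 1/(4357 - 354*23/4) = 1/(4357 - 4071/2) = 1/(4643/2) = 2/4643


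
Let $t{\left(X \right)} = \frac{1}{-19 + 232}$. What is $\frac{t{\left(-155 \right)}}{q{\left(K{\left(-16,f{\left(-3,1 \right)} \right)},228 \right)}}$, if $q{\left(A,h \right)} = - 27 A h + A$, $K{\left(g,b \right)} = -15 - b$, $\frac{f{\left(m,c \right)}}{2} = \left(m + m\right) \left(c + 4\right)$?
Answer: $- \frac{1}{58995675} \approx -1.695 \cdot 10^{-8}$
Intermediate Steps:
$f{\left(m,c \right)} = 4 m \left(4 + c\right)$ ($f{\left(m,c \right)} = 2 \left(m + m\right) \left(c + 4\right) = 2 \cdot 2 m \left(4 + c\right) = 4 m \left(4 + c\right)$)
$t{\left(X \right)} = \frac{1}{213}$
$q{\left(A,h \right)} = A - 27 A h$ ($q{\left(A,h \right)} = - 27 A h + A = A - 27 A h$)
$\frac{t{\left(-155 \right)}}{q{\left(K{\left(-16,f{\left(-3,1 \right)} \right)},228 \right)}} = \frac{1}{213 \left(-15 - 4 \left(-3\right) \left(4 + 1\right)\right) \left(1 - 6156\right)} = \frac{1}{213 \left(-15 - 4 \left(-3\right) 5\right) \left(1 - 6156\right)} = \frac{1}{213 \left(-15 - -60\right) \left(-6155\right)} = \frac{1}{213 \left(-15 + 60\right) \left(-6155\right)} = \frac{1}{213 \cdot 45 \left(-6155\right)} = \frac{1}{213 \left(-276975\right)} = \frac{1}{213} \left(- \frac{1}{276975}\right) = - \frac{1}{58995675}$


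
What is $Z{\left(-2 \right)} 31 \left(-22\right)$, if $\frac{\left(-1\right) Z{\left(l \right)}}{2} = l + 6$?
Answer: $5456$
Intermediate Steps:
$Z{\left(l \right)} = -12 - 2 l$ ($Z{\left(l \right)} = - 2 \left(l + 6\right) = - 2 \left(6 + l\right) = -12 - 2 l$)
$Z{\left(-2 \right)} 31 \left(-22\right) = \left(-12 - -4\right) 31 \left(-22\right) = \left(-12 + 4\right) 31 \left(-22\right) = \left(-8\right) 31 \left(-22\right) = \left(-248\right) \left(-22\right) = 5456$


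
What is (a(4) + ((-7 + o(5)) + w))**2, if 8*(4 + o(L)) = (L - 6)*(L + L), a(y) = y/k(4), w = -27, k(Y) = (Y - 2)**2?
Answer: 23409/16 ≈ 1463.1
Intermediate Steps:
k(Y) = (-2 + Y)**2
a(y) = y/4 (a(y) = y/((-2 + 4)**2) = y/(2**2) = y/4)
o(L) = -4 + L*(-6 + L)/4 (o(L) = -4 + ((L - 6)*(L + L))/8 = -4 + ((-6 + L)*(2*L))/8 = -4 + (2*L*(-6 + L))/8 = -4 + L*(-6 + L)/4)
(a(4) + ((-7 + o(5)) + w))**2 = ((1/4)*4 + ((-7 + (-4 - 3/2*5 + (1/4)*5**2)) - 27))**2 = (1 + ((-7 + (-4 - 15/2 + (1/4)*25)) - 27))**2 = (1 + ((-7 + (-4 - 15/2 + 25/4)) - 27))**2 = (1 + ((-7 - 21/4) - 27))**2 = (1 + (-49/4 - 27))**2 = (1 - 157/4)**2 = (-153/4)**2 = 23409/16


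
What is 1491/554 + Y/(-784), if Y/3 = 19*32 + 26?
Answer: 28809/108584 ≈ 0.26532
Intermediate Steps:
Y = 1902 (Y = 3*(19*32 + 26) = 3*(608 + 26) = 3*634 = 1902)
1491/554 + Y/(-784) = 1491/554 + 1902/(-784) = 1491*(1/554) + 1902*(-1/784) = 1491/554 - 951/392 = 28809/108584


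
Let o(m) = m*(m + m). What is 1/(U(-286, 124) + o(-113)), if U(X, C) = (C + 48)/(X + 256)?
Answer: 15/382984 ≈ 3.9166e-5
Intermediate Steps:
o(m) = 2*m² (o(m) = m*(2*m) = 2*m²)
U(X, C) = (48 + C)/(256 + X)
1/(U(-286, 124) + o(-113)) = 1/((48 + 124)/(256 - 286) + 2*(-113)²) = 1/(172/(-30) + 2*12769) = 1/(-1/30*172 + 25538) = 1/(-86/15 + 25538) = 1/(382984/15) = 15/382984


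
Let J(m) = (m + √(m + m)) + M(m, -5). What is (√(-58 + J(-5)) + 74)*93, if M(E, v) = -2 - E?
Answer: 6882 + 93*√(-60 + I*√10) ≈ 6901.0 + 720.63*I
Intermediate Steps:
J(m) = -2 + √2*√m (J(m) = (m + √(m + m)) + (-2 - m) = (m + √(2*m)) + (-2 - m) = (m + √2*√m) + (-2 - m) = -2 + √2*√m)
(√(-58 + J(-5)) + 74)*93 = (√(-58 + (-2 + √2*√(-5))) + 74)*93 = (√(-58 + (-2 + √2*(I*√5))) + 74)*93 = (√(-58 + (-2 + I*√10)) + 74)*93 = (√(-60 + I*√10) + 74)*93 = (74 + √(-60 + I*√10))*93 = 6882 + 93*√(-60 + I*√10)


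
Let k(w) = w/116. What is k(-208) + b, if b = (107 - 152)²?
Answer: 58673/29 ≈ 2023.2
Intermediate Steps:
k(w) = w/116 (k(w) = w*(1/116) = w/116)
b = 2025 (b = (-45)² = 2025)
k(-208) + b = (1/116)*(-208) + 2025 = -52/29 + 2025 = 58673/29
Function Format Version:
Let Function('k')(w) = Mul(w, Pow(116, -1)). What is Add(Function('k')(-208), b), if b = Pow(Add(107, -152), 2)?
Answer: Rational(58673, 29) ≈ 2023.2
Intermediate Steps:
Function('k')(w) = Mul(Rational(1, 116), w) (Function('k')(w) = Mul(w, Rational(1, 116)) = Mul(Rational(1, 116), w))
b = 2025 (b = Pow(-45, 2) = 2025)
Add(Function('k')(-208), b) = Add(Mul(Rational(1, 116), -208), 2025) = Add(Rational(-52, 29), 2025) = Rational(58673, 29)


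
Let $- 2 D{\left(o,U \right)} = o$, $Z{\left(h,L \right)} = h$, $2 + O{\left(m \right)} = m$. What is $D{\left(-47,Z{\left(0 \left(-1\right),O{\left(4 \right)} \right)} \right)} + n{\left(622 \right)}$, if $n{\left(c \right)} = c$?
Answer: $\frac{1291}{2} \approx 645.5$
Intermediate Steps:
$O{\left(m \right)} = -2 + m$
$D{\left(o,U \right)} = - \frac{o}{2}$
$D{\left(-47,Z{\left(0 \left(-1\right),O{\left(4 \right)} \right)} \right)} + n{\left(622 \right)} = \left(- \frac{1}{2}\right) \left(-47\right) + 622 = \frac{47}{2} + 622 = \frac{1291}{2}$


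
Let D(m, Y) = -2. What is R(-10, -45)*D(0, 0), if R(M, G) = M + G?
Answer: 110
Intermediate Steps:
R(M, G) = G + M
R(-10, -45)*D(0, 0) = (-45 - 10)*(-2) = -55*(-2) = 110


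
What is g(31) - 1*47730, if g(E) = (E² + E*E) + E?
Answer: -45777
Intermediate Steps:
g(E) = E + 2*E² (g(E) = (E² + E²) + E = 2*E² + E = E + 2*E²)
g(31) - 1*47730 = 31*(1 + 2*31) - 1*47730 = 31*(1 + 62) - 47730 = 31*63 - 47730 = 1953 - 47730 = -45777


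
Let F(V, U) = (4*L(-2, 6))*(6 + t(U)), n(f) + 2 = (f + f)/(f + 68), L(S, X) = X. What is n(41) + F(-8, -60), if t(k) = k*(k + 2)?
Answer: 9119240/109 ≈ 83663.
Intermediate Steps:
t(k) = k*(2 + k)
n(f) = -2 + 2*f/(68 + f) (n(f) = -2 + (f + f)/(f + 68) = -2 + (2*f)/(68 + f) = -2 + 2*f/(68 + f))
F(V, U) = 144 + 24*U*(2 + U) (F(V, U) = (4*6)*(6 + U*(2 + U)) = 24*(6 + U*(2 + U)) = 144 + 24*U*(2 + U))
n(41) + F(-8, -60) = -136/(68 + 41) + (144 + 24*(-60)*(2 - 60)) = -136/109 + (144 + 24*(-60)*(-58)) = -136*1/109 + (144 + 83520) = -136/109 + 83664 = 9119240/109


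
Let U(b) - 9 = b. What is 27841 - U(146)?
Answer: 27686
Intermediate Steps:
U(b) = 9 + b
27841 - U(146) = 27841 - (9 + 146) = 27841 - 1*155 = 27841 - 155 = 27686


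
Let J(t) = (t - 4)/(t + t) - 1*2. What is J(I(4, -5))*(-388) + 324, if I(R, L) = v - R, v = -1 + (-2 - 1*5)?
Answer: 2524/3 ≈ 841.33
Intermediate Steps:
v = -8 (v = -1 + (-2 - 5) = -1 - 7 = -8)
I(R, L) = -8 - R
J(t) = -2 + (-4 + t)/(2*t) (J(t) = (-4 + t)/((2*t)) - 2 = (-4 + t)*(1/(2*t)) - 2 = (-4 + t)/(2*t) - 2 = -2 + (-4 + t)/(2*t))
J(I(4, -5))*(-388) + 324 = (-3/2 - 2/(-8 - 1*4))*(-388) + 324 = (-3/2 - 2/(-8 - 4))*(-388) + 324 = (-3/2 - 2/(-12))*(-388) + 324 = (-3/2 - 2*(-1/12))*(-388) + 324 = (-3/2 + ⅙)*(-388) + 324 = -4/3*(-388) + 324 = 1552/3 + 324 = 2524/3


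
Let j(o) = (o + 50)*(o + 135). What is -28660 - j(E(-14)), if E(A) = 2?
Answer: -35784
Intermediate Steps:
j(o) = (50 + o)*(135 + o)
-28660 - j(E(-14)) = -28660 - (6750 + 2² + 185*2) = -28660 - (6750 + 4 + 370) = -28660 - 1*7124 = -28660 - 7124 = -35784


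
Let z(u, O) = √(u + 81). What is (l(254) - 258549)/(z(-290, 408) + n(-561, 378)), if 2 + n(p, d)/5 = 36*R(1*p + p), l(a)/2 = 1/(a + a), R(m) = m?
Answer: 49863390025/38951645871 + 9381635*I*√209/1480162543098 ≈ 1.2801 + 9.1631e-5*I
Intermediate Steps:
l(a) = 1/a (l(a) = 2/(a + a) = 2/((2*a)) = 2*(1/(2*a)) = 1/a)
z(u, O) = √(81 + u)
n(p, d) = -10 + 360*p (n(p, d) = -10 + 5*(36*(1*p + p)) = -10 + 5*(36*(p + p)) = -10 + 5*(36*(2*p)) = -10 + 5*(72*p) = -10 + 360*p)
(l(254) - 258549)/(z(-290, 408) + n(-561, 378)) = (1/254 - 258549)/(√(81 - 290) + (-10 + 360*(-561))) = (1/254 - 258549)/(√(-209) + (-10 - 201960)) = -65671445/(254*(I*√209 - 201970)) = -65671445/(254*(-201970 + I*√209))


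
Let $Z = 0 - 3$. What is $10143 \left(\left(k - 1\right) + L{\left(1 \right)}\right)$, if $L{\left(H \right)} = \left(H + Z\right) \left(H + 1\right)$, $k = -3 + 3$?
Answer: $-50715$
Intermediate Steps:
$Z = -3$ ($Z = 0 - 3 = -3$)
$k = 0$
$L{\left(H \right)} = \left(1 + H\right) \left(-3 + H\right)$ ($L{\left(H \right)} = \left(H - 3\right) \left(H + 1\right) = \left(-3 + H\right) \left(1 + H\right) = \left(1 + H\right) \left(-3 + H\right)$)
$10143 \left(\left(k - 1\right) + L{\left(1 \right)}\right) = 10143 \left(\left(0 - 1\right) - \left(5 - 1\right)\right) = 10143 \left(-1 - 4\right) = 10143 \left(-5\right) = -50715$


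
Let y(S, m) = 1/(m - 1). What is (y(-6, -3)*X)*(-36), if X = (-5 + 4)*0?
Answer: 0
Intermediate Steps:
y(S, m) = 1/(-1 + m)
X = 0 (X = -1*0 = 0)
(y(-6, -3)*X)*(-36) = (0/(-1 - 3))*(-36) = (0/(-4))*(-36) = -1/4*0*(-36) = 0*(-36) = 0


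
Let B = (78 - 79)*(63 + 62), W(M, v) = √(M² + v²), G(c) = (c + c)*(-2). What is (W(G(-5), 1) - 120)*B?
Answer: 15000 - 125*√401 ≈ 12497.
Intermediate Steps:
G(c) = -4*c (G(c) = (2*c)*(-2) = -4*c)
B = -125 (B = -1*125 = -125)
(W(G(-5), 1) - 120)*B = (√((-4*(-5))² + 1²) - 120)*(-125) = (√(20² + 1) - 120)*(-125) = (√(400 + 1) - 120)*(-125) = (√401 - 120)*(-125) = (-120 + √401)*(-125) = 15000 - 125*√401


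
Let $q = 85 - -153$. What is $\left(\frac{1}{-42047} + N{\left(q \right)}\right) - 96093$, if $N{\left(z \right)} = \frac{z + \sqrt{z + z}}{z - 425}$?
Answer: $- \frac{44445234750}{462517} - \frac{2 \sqrt{119}}{187} \approx -96094.0$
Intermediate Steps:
$q = 238$ ($q = 85 + 153 = 238$)
$N{\left(z \right)} = \frac{z + \sqrt{2} \sqrt{z}}{-425 + z}$ ($N{\left(z \right)} = \frac{z + \sqrt{2 z}}{-425 + z} = \frac{z + \sqrt{2} \sqrt{z}}{-425 + z}$)
$\left(\frac{1}{-42047} + N{\left(q \right)}\right) - 96093 = \left(\frac{1}{-42047} + \frac{238 + \sqrt{2} \sqrt{238}}{-425 + 238}\right) - 96093 = \left(- \frac{1}{42047} + \frac{238 + 2 \sqrt{119}}{-187}\right) - 96093 = \left(- \frac{1}{42047} - \frac{238 + 2 \sqrt{119}}{187}\right) - 96093 = \left(- \frac{1}{42047} - \left(\frac{14}{11} + \frac{2 \sqrt{119}}{187}\right)\right) - 96093 = \left(- \frac{588669}{462517} - \frac{2 \sqrt{119}}{187}\right) - 96093 = - \frac{44445234750}{462517} - \frac{2 \sqrt{119}}{187}$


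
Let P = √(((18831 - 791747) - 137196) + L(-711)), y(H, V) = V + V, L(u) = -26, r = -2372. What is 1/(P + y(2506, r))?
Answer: -2372/11707837 - I*√910138/23415674 ≈ -0.0002026 - 4.0742e-5*I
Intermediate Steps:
y(H, V) = 2*V
P = I*√910138 (P = √(((18831 - 791747) - 137196) - 26) = √((-772916 - 137196) - 26) = √(-910112 - 26) = √(-910138) = I*√910138 ≈ 954.01*I)
1/(P + y(2506, r)) = 1/(I*√910138 + 2*(-2372)) = 1/(I*√910138 - 4744) = 1/(-4744 + I*√910138)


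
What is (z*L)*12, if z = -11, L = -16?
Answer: 2112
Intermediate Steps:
(z*L)*12 = -11*(-16)*12 = 176*12 = 2112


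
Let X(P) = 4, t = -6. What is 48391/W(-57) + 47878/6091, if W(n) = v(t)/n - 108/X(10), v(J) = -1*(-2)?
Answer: -16726946119/9386231 ≈ -1782.1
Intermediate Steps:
v(J) = 2
W(n) = -27 + 2/n (W(n) = 2/n - 108/4 = 2/n - 108*¼ = 2/n - 27 = -27 + 2/n)
48391/W(-57) + 47878/6091 = 48391/(-27 + 2/(-57)) + 47878/6091 = 48391/(-27 + 2*(-1/57)) + 47878*(1/6091) = 48391/(-27 - 2/57) + 47878/6091 = 48391/(-1541/57) + 47878/6091 = 48391*(-57/1541) + 47878/6091 = -2758287/1541 + 47878/6091 = -16726946119/9386231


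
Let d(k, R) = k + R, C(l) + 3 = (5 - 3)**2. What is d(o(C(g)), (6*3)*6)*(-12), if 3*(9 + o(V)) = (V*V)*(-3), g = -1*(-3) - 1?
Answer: -1176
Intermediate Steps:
g = 2 (g = 3 - 1 = 2)
C(l) = 1 (C(l) = -3 + (5 - 3)**2 = -3 + 2**2 = -3 + 4 = 1)
o(V) = -9 - V**2 (o(V) = -9 + ((V*V)*(-3))/3 = -9 + (V**2*(-3))/3 = -9 + (-3*V**2)/3 = -9 - V**2)
d(k, R) = R + k
d(o(C(g)), (6*3)*6)*(-12) = ((6*3)*6 + (-9 - 1*1**2))*(-12) = (18*6 + (-9 - 1*1))*(-12) = (108 + (-9 - 1))*(-12) = (108 - 10)*(-12) = 98*(-12) = -1176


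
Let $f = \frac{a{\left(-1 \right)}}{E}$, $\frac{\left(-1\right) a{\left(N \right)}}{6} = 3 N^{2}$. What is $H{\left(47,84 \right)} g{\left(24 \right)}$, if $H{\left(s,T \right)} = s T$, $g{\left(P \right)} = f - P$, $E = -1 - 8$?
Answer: $-86856$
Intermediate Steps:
$E = -9$
$a{\left(N \right)} = - 18 N^{2}$ ($a{\left(N \right)} = - 6 \cdot 3 N^{2} = - 18 N^{2}$)
$f = 2$ ($f = \frac{\left(-18\right) \left(-1\right)^{2}}{-9} = \left(-18\right) 1 \left(- \frac{1}{9}\right) = \left(-18\right) \left(- \frac{1}{9}\right) = 2$)
$g{\left(P \right)} = 2 - P$
$H{\left(s,T \right)} = T s$
$H{\left(47,84 \right)} g{\left(24 \right)} = 84 \cdot 47 \left(2 - 24\right) = 3948 \left(2 - 24\right) = 3948 \left(-22\right) = -86856$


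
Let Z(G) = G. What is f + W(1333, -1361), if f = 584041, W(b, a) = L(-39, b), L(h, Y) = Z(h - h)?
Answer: 584041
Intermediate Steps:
L(h, Y) = 0 (L(h, Y) = h - h = 0)
W(b, a) = 0
f + W(1333, -1361) = 584041 + 0 = 584041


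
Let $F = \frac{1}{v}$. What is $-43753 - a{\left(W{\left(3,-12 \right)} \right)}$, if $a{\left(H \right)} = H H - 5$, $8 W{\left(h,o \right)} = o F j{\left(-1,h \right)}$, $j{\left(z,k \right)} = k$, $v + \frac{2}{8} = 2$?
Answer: $- \frac{2143976}{49} \approx -43755.0$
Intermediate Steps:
$v = \frac{7}{4}$ ($v = - \frac{1}{4} + 2 = \frac{7}{4} \approx 1.75$)
$F = \frac{4}{7}$ ($F = \frac{1}{\frac{7}{4}} = \frac{4}{7} \approx 0.57143$)
$W{\left(h,o \right)} = \frac{h o}{14}$ ($W{\left(h,o \right)} = \frac{o \frac{4}{7} h}{8} = \frac{\frac{4 o}{7} h}{8} = \frac{\frac{4}{7} h o}{8} = \frac{h o}{14}$)
$a{\left(H \right)} = -5 + H^{2}$ ($a{\left(H \right)} = H^{2} - 5 = -5 + H^{2}$)
$-43753 - a{\left(W{\left(3,-12 \right)} \right)} = -43753 - \left(-5 + \left(\frac{1}{14} \cdot 3 \left(-12\right)\right)^{2}\right) = -43753 - \left(-5 + \left(- \frac{18}{7}\right)^{2}\right) = -43753 - \left(-5 + \frac{324}{49}\right) = -43753 - \frac{79}{49} = - \frac{2143976}{49}$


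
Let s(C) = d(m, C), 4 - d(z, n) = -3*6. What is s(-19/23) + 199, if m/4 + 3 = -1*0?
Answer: 221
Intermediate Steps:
m = -12 (m = -12 + 4*(-1*0) = -12 + 4*0 = -12 + 0 = -12)
d(z, n) = 22 (d(z, n) = 4 - (-3)*6 = 4 - 1*(-18) = 4 + 18 = 22)
s(C) = 22
s(-19/23) + 199 = 22 + 199 = 221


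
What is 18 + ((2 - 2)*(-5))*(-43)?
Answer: 18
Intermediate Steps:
18 + ((2 - 2)*(-5))*(-43) = 18 + (0*(-5))*(-43) = 18 + 0*(-43) = 18 + 0 = 18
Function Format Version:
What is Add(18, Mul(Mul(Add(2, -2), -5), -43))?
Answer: 18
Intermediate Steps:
Add(18, Mul(Mul(Add(2, -2), -5), -43)) = Add(18, Mul(Mul(0, -5), -43)) = Add(18, Mul(0, -43)) = Add(18, 0) = 18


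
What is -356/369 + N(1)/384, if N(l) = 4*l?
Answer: -11269/11808 ≈ -0.95435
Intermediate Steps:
-356/369 + N(1)/384 = -356/369 + (4*1)/384 = -356*1/369 + 4*(1/384) = -356/369 + 1/96 = -11269/11808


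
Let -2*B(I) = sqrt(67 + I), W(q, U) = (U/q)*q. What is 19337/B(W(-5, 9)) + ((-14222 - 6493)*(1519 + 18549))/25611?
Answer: -138569540/8537 - 19337*sqrt(19)/19 ≈ -20668.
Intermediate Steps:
W(q, U) = U
B(I) = -sqrt(67 + I)/2
19337/B(W(-5, 9)) + ((-14222 - 6493)*(1519 + 18549))/25611 = 19337/((-sqrt(67 + 9)/2)) + ((-14222 - 6493)*(1519 + 18549))/25611 = 19337/((-sqrt(19))) - 20715*20068*(1/25611) = 19337/((-sqrt(19))) - 415708620*1/25611 = 19337/((-sqrt(19))) - 138569540/8537 = 19337*(-sqrt(19)/19) - 138569540/8537 = -19337*sqrt(19)/19 - 138569540/8537 = -138569540/8537 - 19337*sqrt(19)/19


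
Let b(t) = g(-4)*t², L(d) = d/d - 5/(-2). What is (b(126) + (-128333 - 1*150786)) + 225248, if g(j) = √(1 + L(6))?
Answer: -53871 + 23814*√2 ≈ -20193.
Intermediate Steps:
L(d) = 7/2 (L(d) = 1 - 5*(-½) = 1 + 5/2 = 7/2)
g(j) = 3*√2/2 (g(j) = √(1 + 7/2) = √(9/2) = 3*√2/2)
b(t) = 3*√2*t²/2 (b(t) = (3*√2/2)*t² = 3*√2*t²/2)
(b(126) + (-128333 - 1*150786)) + 225248 = ((3/2)*√2*126² + (-128333 - 1*150786)) + 225248 = ((3/2)*√2*15876 + (-128333 - 150786)) + 225248 = (23814*√2 - 279119) + 225248 = (-279119 + 23814*√2) + 225248 = -53871 + 23814*√2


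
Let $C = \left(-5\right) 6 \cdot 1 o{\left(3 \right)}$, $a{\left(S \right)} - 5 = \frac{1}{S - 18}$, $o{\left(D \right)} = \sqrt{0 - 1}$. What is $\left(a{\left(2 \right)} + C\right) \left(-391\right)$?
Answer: $- \frac{30889}{16} + 11730 i \approx -1930.6 + 11730.0 i$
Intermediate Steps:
$o{\left(D \right)} = i$ ($o{\left(D \right)} = \sqrt{-1} = i$)
$a{\left(S \right)} = 5 + \frac{1}{-18 + S}$ ($a{\left(S \right)} = 5 + \frac{1}{S - 18} = 5 + \frac{1}{-18 + S}$)
$C = - 30 i$ ($C = \left(-5\right) 6 \cdot 1 i = \left(-30\right) 1 i = - 30 i \approx - 30.0 i$)
$\left(a{\left(2 \right)} + C\right) \left(-391\right) = \left(\frac{-89 + 5 \cdot 2}{-18 + 2} - 30 i\right) \left(-391\right) = \left(\frac{-89 + 10}{-16} - 30 i\right) \left(-391\right) = \left(\left(- \frac{1}{16}\right) \left(-79\right) - 30 i\right) \left(-391\right) = \left(\frac{79}{16} - 30 i\right) \left(-391\right) = - \frac{30889}{16} + 11730 i$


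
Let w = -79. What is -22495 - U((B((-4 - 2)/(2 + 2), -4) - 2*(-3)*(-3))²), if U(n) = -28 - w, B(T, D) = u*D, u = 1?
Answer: -22546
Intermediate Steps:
B(T, D) = D (B(T, D) = 1*D = D)
U(n) = 51 (U(n) = -28 - 1*(-79) = -28 + 79 = 51)
-22495 - U((B((-4 - 2)/(2 + 2), -4) - 2*(-3)*(-3))²) = -22495 - 1*51 = -22495 - 51 = -22546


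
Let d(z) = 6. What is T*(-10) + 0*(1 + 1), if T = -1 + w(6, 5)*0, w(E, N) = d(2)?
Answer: 10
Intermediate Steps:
w(E, N) = 6
T = -1 (T = -1 + 6*0 = -1 + 0 = -1)
T*(-10) + 0*(1 + 1) = -1*(-10) + 0*(1 + 1) = 10 + 0*2 = 10 + 0 = 10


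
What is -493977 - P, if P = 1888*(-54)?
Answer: -392025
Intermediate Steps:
P = -101952
-493977 - P = -493977 - 1*(-101952) = -493977 + 101952 = -392025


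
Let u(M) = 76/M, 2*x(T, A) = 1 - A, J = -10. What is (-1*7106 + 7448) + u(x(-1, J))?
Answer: 3914/11 ≈ 355.82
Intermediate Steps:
x(T, A) = ½ - A/2 (x(T, A) = (1 - A)/2 = ½ - A/2)
(-1*7106 + 7448) + u(x(-1, J)) = (-1*7106 + 7448) + 76/(½ - ½*(-10)) = (-7106 + 7448) + 76/(½ + 5) = 342 + 76/(11/2) = 342 + 76*(2/11) = 342 + 152/11 = 3914/11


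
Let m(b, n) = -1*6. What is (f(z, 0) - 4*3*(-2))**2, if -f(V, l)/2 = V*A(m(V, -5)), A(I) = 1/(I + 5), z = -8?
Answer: 64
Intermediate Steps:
m(b, n) = -6
A(I) = 1/(5 + I)
f(V, l) = 2*V (f(V, l) = -2*V/(5 - 6) = -2*V/(-1) = -2*V*(-1) = -(-2)*V = 2*V)
(f(z, 0) - 4*3*(-2))**2 = (2*(-8) - 4*3*(-2))**2 = (-16 - 12*(-2))**2 = (-16 + 24)**2 = 8**2 = 64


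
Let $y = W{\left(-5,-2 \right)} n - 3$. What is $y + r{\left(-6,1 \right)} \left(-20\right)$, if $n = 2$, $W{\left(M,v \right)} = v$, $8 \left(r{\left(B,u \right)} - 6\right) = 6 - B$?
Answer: $-157$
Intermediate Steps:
$r{\left(B,u \right)} = \frac{27}{4} - \frac{B}{8}$ ($r{\left(B,u \right)} = 6 + \frac{6 - B}{8} = 6 - \left(- \frac{3}{4} + \frac{B}{8}\right) = \frac{27}{4} - \frac{B}{8}$)
$y = -7$ ($y = \left(-2\right) 2 - 3 = -4 - 3 = -7$)
$y + r{\left(-6,1 \right)} \left(-20\right) = -7 + \left(\frac{27}{4} - - \frac{3}{4}\right) \left(-20\right) = -7 + \left(\frac{27}{4} + \frac{3}{4}\right) \left(-20\right) = -7 + \frac{15}{2} \left(-20\right) = -7 - 150 = -157$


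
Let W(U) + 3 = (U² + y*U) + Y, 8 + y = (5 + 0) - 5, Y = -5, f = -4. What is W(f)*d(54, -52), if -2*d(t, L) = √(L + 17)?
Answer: -20*I*√35 ≈ -118.32*I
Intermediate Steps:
d(t, L) = -√(17 + L)/2 (d(t, L) = -√(L + 17)/2 = -√(17 + L)/2)
y = -8 (y = -8 + ((5 + 0) - 5) = -8 + (5 - 5) = -8 + 0 = -8)
W(U) = -8 + U² - 8*U (W(U) = -3 + ((U² - 8*U) - 5) = -3 + (-5 + U² - 8*U) = -8 + U² - 8*U)
W(f)*d(54, -52) = (-8 + (-4)² - 8*(-4))*(-√(17 - 52)/2) = (-8 + 16 + 32)*(-I*√35/2) = 40*(-I*√35/2) = -20*I*√35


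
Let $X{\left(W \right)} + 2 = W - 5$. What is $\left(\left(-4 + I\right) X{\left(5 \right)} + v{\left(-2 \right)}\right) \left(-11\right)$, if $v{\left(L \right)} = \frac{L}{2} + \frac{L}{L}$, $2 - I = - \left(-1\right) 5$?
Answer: $-154$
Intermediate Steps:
$X{\left(W \right)} = -7 + W$ ($X{\left(W \right)} = -2 + \left(W - 5\right) = -2 + \left(-5 + W\right) = -7 + W$)
$I = -3$ ($I = 2 - - \left(-1\right) 5 = 2 - \left(-1\right) \left(-5\right) = 2 - 5 = -3$)
$v{\left(L \right)} = 1 + \frac{L}{2}$ ($v{\left(L \right)} = L \frac{1}{2} + 1 = \frac{L}{2} + 1 = 1 + \frac{L}{2}$)
$\left(\left(-4 + I\right) X{\left(5 \right)} + v{\left(-2 \right)}\right) \left(-11\right) = \left(\left(-4 - 3\right) \left(-7 + 5\right) + \left(1 + \frac{1}{2} \left(-2\right)\right)\right) \left(-11\right) = \left(\left(-7\right) \left(-2\right) + \left(1 - 1\right)\right) \left(-11\right) = \left(14 + 0\right) \left(-11\right) = 14 \left(-11\right) = -154$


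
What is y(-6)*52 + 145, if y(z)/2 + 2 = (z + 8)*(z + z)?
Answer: -2559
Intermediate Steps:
y(z) = -4 + 4*z*(8 + z) (y(z) = -4 + 2*((z + 8)*(z + z)) = -4 + 2*((8 + z)*(2*z)) = -4 + 2*(2*z*(8 + z)) = -4 + 4*z*(8 + z))
y(-6)*52 + 145 = (-4 + 4*(-6)² + 32*(-6))*52 + 145 = (-4 + 4*36 - 192)*52 + 145 = (-4 + 144 - 192)*52 + 145 = -52*52 + 145 = -2704 + 145 = -2559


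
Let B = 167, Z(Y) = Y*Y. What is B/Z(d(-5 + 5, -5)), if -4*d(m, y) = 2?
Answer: 668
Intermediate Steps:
d(m, y) = -1/2 (d(m, y) = -1/4*2 = -1/2)
Z(Y) = Y**2
B/Z(d(-5 + 5, -5)) = 167/((-1/2)**2) = 167/(1/4) = 167*4 = 668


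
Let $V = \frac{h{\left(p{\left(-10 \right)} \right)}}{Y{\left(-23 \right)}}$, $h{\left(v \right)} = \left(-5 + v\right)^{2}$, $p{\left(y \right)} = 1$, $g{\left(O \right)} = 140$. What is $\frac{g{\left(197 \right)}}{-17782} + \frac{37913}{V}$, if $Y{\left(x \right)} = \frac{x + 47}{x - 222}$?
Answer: $- \frac{1011287749}{4356590} \approx -232.13$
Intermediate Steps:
$Y{\left(x \right)} = \frac{47 + x}{-222 + x}$
$V = - \frac{490}{3}$ ($V = \frac{\left(-5 + 1\right)^{2}}{\frac{1}{-222 - 23} \left(47 - 23\right)} = \frac{\left(-4\right)^{2}}{\frac{1}{-245} \cdot 24} = \frac{16}{\left(- \frac{1}{245}\right) 24} = \frac{16}{- \frac{24}{245}} = 16 \left(- \frac{245}{24}\right) = - \frac{490}{3} \approx -163.33$)
$\frac{g{\left(197 \right)}}{-17782} + \frac{37913}{V} = \frac{140}{-17782} + \frac{37913}{- \frac{490}{3}} = 140 \left(- \frac{1}{17782}\right) + 37913 \left(- \frac{3}{490}\right) = - \frac{70}{8891} - \frac{113739}{490} = - \frac{1011287749}{4356590}$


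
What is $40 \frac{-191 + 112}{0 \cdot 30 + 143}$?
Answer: $- \frac{3160}{143} \approx -22.098$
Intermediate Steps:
$40 \frac{-191 + 112}{0 \cdot 30 + 143} = 40 \left(- \frac{79}{0 + 143}\right) = 40 \left(- \frac{79}{143}\right) = - \frac{3160}{143}$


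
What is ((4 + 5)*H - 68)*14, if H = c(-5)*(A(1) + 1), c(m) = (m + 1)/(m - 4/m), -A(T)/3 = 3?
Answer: -1912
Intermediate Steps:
A(T) = -9 (A(T) = -3*3 = -9)
c(m) = (1 + m)/(m - 4/m)
H = -160/21 (H = (-5*(1 - 5)/(-4 + (-5)²))*(-9 + 1) = -5*(-4)/(-4 + 25)*(-8) = -5*(-4)/21*(-8) = -5*1/21*(-4)*(-8) = (20/21)*(-8) = -160/21 ≈ -7.6190)
((4 + 5)*H - 68)*14 = ((4 + 5)*(-160/21) - 68)*14 = (9*(-160/21) - 68)*14 = (-480/7 - 68)*14 = -956/7*14 = -1912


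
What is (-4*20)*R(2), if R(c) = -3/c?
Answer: 120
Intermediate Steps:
(-4*20)*R(2) = (-4*20)*(-3/2) = -(-240)/2 = -80*(-3/2) = 120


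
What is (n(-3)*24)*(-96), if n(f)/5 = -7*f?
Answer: -241920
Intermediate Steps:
n(f) = -35*f (n(f) = 5*(-7*f) = -35*f)
(n(-3)*24)*(-96) = (-35*(-3)*24)*(-96) = (105*24)*(-96) = 2520*(-96) = -241920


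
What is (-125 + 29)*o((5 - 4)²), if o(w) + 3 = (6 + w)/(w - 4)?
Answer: 512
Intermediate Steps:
o(w) = -3 + (6 + w)/(-4 + w) (o(w) = -3 + (6 + w)/(w - 4) = -3 + (6 + w)/(-4 + w))
(-125 + 29)*o((5 - 4)²) = (-125 + 29)*(2*(9 - (5 - 4)²)/(-4 + (5 - 4)²)) = -192*(9 - 1*1²)/(-4 + 1²) = -192*(9 - 1*1)/(-4 + 1) = -192*(9 - 1)/(-3) = -192*(-1)*8/3 = -96*(-16/3) = 512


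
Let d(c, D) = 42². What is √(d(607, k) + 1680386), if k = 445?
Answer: 5*√67286 ≈ 1297.0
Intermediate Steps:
d(c, D) = 1764
√(d(607, k) + 1680386) = √(1764 + 1680386) = √1682150 = 5*√67286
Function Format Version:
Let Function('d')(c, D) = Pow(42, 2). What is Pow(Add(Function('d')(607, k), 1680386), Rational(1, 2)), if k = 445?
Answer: Mul(5, Pow(67286, Rational(1, 2))) ≈ 1297.0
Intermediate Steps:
Function('d')(c, D) = 1764
Pow(Add(Function('d')(607, k), 1680386), Rational(1, 2)) = Pow(Add(1764, 1680386), Rational(1, 2)) = Pow(1682150, Rational(1, 2)) = Mul(5, Pow(67286, Rational(1, 2)))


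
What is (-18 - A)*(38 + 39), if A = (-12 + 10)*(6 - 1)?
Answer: -616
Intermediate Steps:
A = -10 (A = -2*5 = -10)
(-18 - A)*(38 + 39) = (-18 - 1*(-10))*(38 + 39) = (-18 + 10)*77 = -8*77 = -616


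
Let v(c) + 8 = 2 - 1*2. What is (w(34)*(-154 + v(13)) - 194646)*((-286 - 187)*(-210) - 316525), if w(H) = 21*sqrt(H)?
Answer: 42276137970 + 738897390*sqrt(34) ≈ 4.6585e+10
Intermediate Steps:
v(c) = -8 (v(c) = -8 + (2 - 1*2) = -8 + (2 - 2) = -8 + 0 = -8)
(w(34)*(-154 + v(13)) - 194646)*((-286 - 187)*(-210) - 316525) = ((21*sqrt(34))*(-154 - 8) - 194646)*((-286 - 187)*(-210) - 316525) = ((21*sqrt(34))*(-162) - 194646)*(-473*(-210) - 316525) = (-3402*sqrt(34) - 194646)*(99330 - 316525) = (-194646 - 3402*sqrt(34))*(-217195) = 42276137970 + 738897390*sqrt(34)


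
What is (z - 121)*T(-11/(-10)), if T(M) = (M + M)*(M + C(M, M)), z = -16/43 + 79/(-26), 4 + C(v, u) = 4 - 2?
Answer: 13770009/55900 ≈ 246.33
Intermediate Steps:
C(v, u) = -2 (C(v, u) = -4 + (4 - 2) = -4 + 2 = -2)
z = -3813/1118 (z = -16*1/43 + 79*(-1/26) = -16/43 - 79/26 = -3813/1118 ≈ -3.4106)
T(M) = 2*M*(-2 + M) (T(M) = (M + M)*(M - 2) = (2*M)*(-2 + M) = 2*M*(-2 + M))
(z - 121)*T(-11/(-10)) = (-3813/1118 - 121)*(2*(-11/(-10))*(-2 - 11/(-10))) = -139091*(-11*(-⅒))*(-2 - 11*(-⅒))/559 = -139091*11*(-2 + 11/10)/(559*10) = -139091*11*(-9)/(559*10*10) = -139091/1118*(-99/50) = 13770009/55900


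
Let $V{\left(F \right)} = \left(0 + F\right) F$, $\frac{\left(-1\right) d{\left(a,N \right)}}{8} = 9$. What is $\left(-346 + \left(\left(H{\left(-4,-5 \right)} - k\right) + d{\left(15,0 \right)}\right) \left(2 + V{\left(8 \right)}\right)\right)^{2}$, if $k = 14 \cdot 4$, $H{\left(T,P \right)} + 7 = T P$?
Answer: $62980096$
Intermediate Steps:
$d{\left(a,N \right)} = -72$ ($d{\left(a,N \right)} = \left(-8\right) 9 = -72$)
$H{\left(T,P \right)} = -7 + P T$ ($H{\left(T,P \right)} = -7 + T P = -7 + P T$)
$V{\left(F \right)} = F^{2}$ ($V{\left(F \right)} = F F = F^{2}$)
$k = 56$
$\left(-346 + \left(\left(H{\left(-4,-5 \right)} - k\right) + d{\left(15,0 \right)}\right) \left(2 + V{\left(8 \right)}\right)\right)^{2} = \left(-346 + \left(\left(\left(-7 - -20\right) - 56\right) - 72\right) \left(2 + 8^{2}\right)\right)^{2} = \left(-346 + \left(\left(\left(-7 + 20\right) - 56\right) - 72\right) \left(2 + 64\right)\right)^{2} = \left(-346 + \left(\left(13 - 56\right) - 72\right) 66\right)^{2} = \left(-346 + \left(-43 - 72\right) 66\right)^{2} = \left(-346 - 7590\right)^{2} = \left(-7936\right)^{2} = 62980096$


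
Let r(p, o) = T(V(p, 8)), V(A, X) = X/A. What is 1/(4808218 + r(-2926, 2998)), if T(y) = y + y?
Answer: 1463/7034422926 ≈ 2.0798e-7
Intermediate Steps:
T(y) = 2*y
r(p, o) = 16/p (r(p, o) = 2*(8/p) = 16/p)
1/(4808218 + r(-2926, 2998)) = 1/(4808218 + 16/(-2926)) = 1/(4808218 + 16*(-1/2926)) = 1/(4808218 - 8/1463) = 1/(7034422926/1463) = 1463/7034422926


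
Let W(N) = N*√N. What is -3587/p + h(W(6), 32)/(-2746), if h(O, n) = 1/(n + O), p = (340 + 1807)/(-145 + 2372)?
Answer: -1107754457871/297730931 + 3*√6/1109384 ≈ -3720.7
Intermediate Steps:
p = 2147/2227 ≈ 0.96408
W(N) = N^(3/2)
h(O, n) = 1/(O + n)
-3587/p + h(W(6), 32)/(-2746) = -3587/2147/2227 + 1/((6^(3/2) + 32)*(-2746)) = -3587*2227/2147 - 1/2746/(6*√6 + 32) = -7988249/2147 - 1/2746/(32 + 6*√6) = -7988249/2147 - 1/(2746*(32 + 6*√6))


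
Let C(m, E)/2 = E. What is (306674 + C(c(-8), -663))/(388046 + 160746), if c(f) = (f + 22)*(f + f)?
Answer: 76337/137198 ≈ 0.55640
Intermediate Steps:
c(f) = 2*f*(22 + f) (c(f) = (22 + f)*(2*f) = 2*f*(22 + f))
C(m, E) = 2*E
(306674 + C(c(-8), -663))/(388046 + 160746) = (306674 + 2*(-663))/(388046 + 160746) = (306674 - 1326)/548792 = 305348*(1/548792) = 76337/137198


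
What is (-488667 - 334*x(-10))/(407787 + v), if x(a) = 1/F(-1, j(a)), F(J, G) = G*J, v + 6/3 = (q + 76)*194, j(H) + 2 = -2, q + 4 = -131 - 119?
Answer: -977501/746506 ≈ -1.3094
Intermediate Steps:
q = -254 (q = -4 + (-131 - 119) = -4 - 250 = -254)
j(H) = -4 (j(H) = -2 - 2 = -4)
v = -34534 (v = -2 + (-254 + 76)*194 = -2 - 178*194 = -2 - 34532 = -34534)
x(a) = 1/4 (x(a) = 1/(-4*(-1)) = 1/4)
(-488667 - 334*x(-10))/(407787 + v) = (-488667 - 334*1/4)/(407787 - 34534) = (-488667 - 167/2)/373253 = -977501/2*1/373253 = -977501/746506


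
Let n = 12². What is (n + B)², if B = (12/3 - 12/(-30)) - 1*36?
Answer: 315844/25 ≈ 12634.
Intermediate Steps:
n = 144
B = -158/5 (B = (12*(⅓) - 12*(-1/30)) - 36 = (4 + ⅖) - 36 = 22/5 - 36 = -158/5 ≈ -31.600)
(n + B)² = (144 - 158/5)² = (562/5)² = 315844/25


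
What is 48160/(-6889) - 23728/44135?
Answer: -2289003792/304046015 ≈ -7.5285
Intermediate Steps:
48160/(-6889) - 23728/44135 = 48160*(-1/6889) - 23728*1/44135 = -48160/6889 - 23728/44135 = -2289003792/304046015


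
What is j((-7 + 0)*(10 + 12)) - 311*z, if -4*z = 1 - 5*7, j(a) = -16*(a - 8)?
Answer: -103/2 ≈ -51.500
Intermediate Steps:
j(a) = 128 - 16*a (j(a) = -16*(-8 + a) = 128 - 16*a)
z = 17/2 (z = -(1 - 5*7)/4 = -(1 - 35)/4 = -1/4*(-34) = 17/2 ≈ 8.5000)
j((-7 + 0)*(10 + 12)) - 311*z = (128 - 16*(-7 + 0)*(10 + 12)) - 311*17/2 = (128 - (-112)*22) - 5287/2 = (128 - 16*(-154)) - 5287/2 = (128 + 2464) - 5287/2 = 2592 - 5287/2 = -103/2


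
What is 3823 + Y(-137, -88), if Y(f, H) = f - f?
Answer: 3823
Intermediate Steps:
Y(f, H) = 0
3823 + Y(-137, -88) = 3823 + 0 = 3823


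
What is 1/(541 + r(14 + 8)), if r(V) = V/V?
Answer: 1/542 ≈ 0.0018450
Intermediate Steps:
r(V) = 1
1/(541 + r(14 + 8)) = 1/(541 + 1) = 1/542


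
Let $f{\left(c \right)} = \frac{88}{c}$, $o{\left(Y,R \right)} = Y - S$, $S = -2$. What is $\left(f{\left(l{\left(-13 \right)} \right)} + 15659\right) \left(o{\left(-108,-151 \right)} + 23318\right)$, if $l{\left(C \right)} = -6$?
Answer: $\frac{1089408796}{3} \approx 3.6314 \cdot 10^{8}$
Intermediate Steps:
$o{\left(Y,R \right)} = 2 + Y$ ($o{\left(Y,R \right)} = Y - -2 = Y + 2 = 2 + Y$)
$\left(f{\left(l{\left(-13 \right)} \right)} + 15659\right) \left(o{\left(-108,-151 \right)} + 23318\right) = \left(\frac{88}{-6} + 15659\right) \left(\left(2 - 108\right) + 23318\right) = \left(88 \left(- \frac{1}{6}\right) + 15659\right) \left(-106 + 23318\right) = \left(- \frac{44}{3} + 15659\right) 23212 = \frac{46933}{3} \cdot 23212 = \frac{1089408796}{3}$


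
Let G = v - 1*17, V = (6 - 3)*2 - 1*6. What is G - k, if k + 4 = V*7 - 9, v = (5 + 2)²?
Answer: 45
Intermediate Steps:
v = 49 (v = 7² = 49)
V = 0 (V = 3*2 - 6 = 6 - 6 = 0)
G = 32 (G = 49 - 1*17 = 49 - 17 = 32)
k = -13 (k = -4 + (0*7 - 9) = -4 + (0 - 9) = -4 - 9 = -13)
G - k = 32 - 1*(-13) = 32 + 13 = 45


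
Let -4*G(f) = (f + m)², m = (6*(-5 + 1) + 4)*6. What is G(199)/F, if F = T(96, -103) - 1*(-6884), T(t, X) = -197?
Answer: -6241/26748 ≈ -0.23333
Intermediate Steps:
m = -120 (m = (6*(-4) + 4)*6 = (-24 + 4)*6 = -20*6 = -120)
G(f) = -(-120 + f)²/4 (G(f) = -(f - 120)²/4 = -(-120 + f)²/4)
F = 6687 (F = -197 - 1*(-6884) = -197 + 6884 = 6687)
G(199)/F = -(-120 + 199)²/4/6687 = -¼*79²*(1/6687) = -¼*6241*(1/6687) = -6241/4*1/6687 = -6241/26748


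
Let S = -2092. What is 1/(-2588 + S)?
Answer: -1/4680 ≈ -0.00021368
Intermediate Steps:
1/(-2588 + S) = 1/(-2588 - 2092) = 1/(-4680) = -1/4680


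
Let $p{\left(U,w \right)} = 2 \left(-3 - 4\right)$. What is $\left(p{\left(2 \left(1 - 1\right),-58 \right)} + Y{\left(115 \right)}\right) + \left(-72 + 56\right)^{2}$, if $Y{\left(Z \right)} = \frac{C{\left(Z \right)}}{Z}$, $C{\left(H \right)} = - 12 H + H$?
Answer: $231$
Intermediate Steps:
$C{\left(H \right)} = - 11 H$
$p{\left(U,w \right)} = -14$ ($p{\left(U,w \right)} = 2 \left(-7\right) = -14$)
$Y{\left(Z \right)} = -11$ ($Y{\left(Z \right)} = \frac{\left(-11\right) Z}{Z} = -11$)
$\left(p{\left(2 \left(1 - 1\right),-58 \right)} + Y{\left(115 \right)}\right) + \left(-72 + 56\right)^{2} = \left(-14 - 11\right) + \left(-72 + 56\right)^{2} = -25 + \left(-16\right)^{2} = -25 + 256 = 231$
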